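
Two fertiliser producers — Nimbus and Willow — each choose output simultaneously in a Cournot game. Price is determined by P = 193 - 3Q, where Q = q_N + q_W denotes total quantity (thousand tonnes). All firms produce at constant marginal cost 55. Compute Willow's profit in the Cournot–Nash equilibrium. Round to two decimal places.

705.33

Each firm earns π_i = (193 - 3Q)q_i - 55q_i.
First-order condition (treating rivals' output as given): 138 - 6q_i - 3q_j = 0.
With identical firms every q_j equals q_i, so q_j = q_i and 138 = 9q_i, giving q_i = 46/3.
Price P = 193 - 3·(92/3) = 101.
Willow's profit: (101 - 55)·(46/3) = 705.3333.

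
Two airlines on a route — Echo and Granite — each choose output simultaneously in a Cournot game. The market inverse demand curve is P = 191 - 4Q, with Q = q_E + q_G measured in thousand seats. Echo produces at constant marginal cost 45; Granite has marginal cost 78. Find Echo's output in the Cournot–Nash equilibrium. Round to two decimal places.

Echo's profit: π_E = (191 - 4Q)q_E - (45q_E). Setting ∂π_E/∂q_E = 0: 146 - 8q_E - 4(q_G) = 0.
Granite's first-order condition: 113 - 8q_G - 4(q_E) = 0.
Best responses: q_E = (146 - 4q_G)/8, q_G = (113 - 4q_E)/8.
Substituting one into the other gives q_E = 179/12 and q_G = 20/3.

14.92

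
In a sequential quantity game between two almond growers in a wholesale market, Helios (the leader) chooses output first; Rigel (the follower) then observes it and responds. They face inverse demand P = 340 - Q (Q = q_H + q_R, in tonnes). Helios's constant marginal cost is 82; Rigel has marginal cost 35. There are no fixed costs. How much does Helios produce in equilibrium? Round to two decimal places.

105.50

The follower Rigel best-responds to any q_H: π_R = (340 - Q)q_R - 35q_R.
∂π_R/∂q_R = 305 - q_H - 2q_R = 0 gives the reaction function q_R = (305 - q_H)/2.
The leader anticipates this reaction. Substituting into P = 340 - Q gives P = 375/2 - (1/2)q_H, so π_H = (375/2 - (1/2)q_H)q_H - 82q_H.
Maximising: ∂π_H/∂q_H = 211/2 - q_H = 0, giving q_H = 211/2.
Then q_R = (305 - 211/2)/2 = 399/4.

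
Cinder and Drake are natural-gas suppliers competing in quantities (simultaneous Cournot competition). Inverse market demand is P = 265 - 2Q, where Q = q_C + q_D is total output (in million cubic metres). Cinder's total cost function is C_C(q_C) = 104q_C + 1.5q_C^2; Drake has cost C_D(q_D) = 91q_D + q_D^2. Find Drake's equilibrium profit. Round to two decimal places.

1667.90

Cinder's profit: π_C = (265 - 2Q)q_C - (104q_C + (3/2)q_C²). Setting ∂π_C/∂q_C = 0: 161 - 7q_C - 2(q_D) = 0.
Drake's profit: π_D = (265 - 2Q)q_D - (91q_D + q_D²). Setting ∂π_D/∂q_D = 0: 174 - 6q_D - 2(q_C) = 0.
So q_C = (161 - 2q_D)/7 and q_D = (174 - 2q_C)/6.
Substituting one into the other gives q_C = 309/19 and q_D = 448/19.
Price P = 265 - 2·(757/19) = 185.3158.
Drake's profit: 185.3158·(448/19) - 91·(448/19) - (448/19)² = 1667.9003.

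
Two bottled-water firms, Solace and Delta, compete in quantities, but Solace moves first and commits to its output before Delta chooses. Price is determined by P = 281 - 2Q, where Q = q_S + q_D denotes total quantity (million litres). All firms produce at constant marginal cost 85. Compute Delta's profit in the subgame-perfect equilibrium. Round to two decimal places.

The follower Delta best-responds to any q_S: π_D = (281 - 2Q)q_D - 85q_D.
Follower FOC: 196 - 2q_S - 4q_D = 0, so q_D(q_S) = (196 - 2q_S)/4.
Solace substitutes q_D(q_S) into its own profit: π_S = q_S(281 - 2q_S - (196 - 2q_S)/2) - 85q_S = (183 - q_S)q_S - 85q_S.
The leader's first-order condition 98 - 2q_S = 0 yields q_S = 49.
Then q_D = (196 - 2·49)/4 = 49/2.
Price P = 281 - 2·(147/2) = 134.
Delta's profit: (134 - 85)·(49/2) = 1200.5000.

1200.50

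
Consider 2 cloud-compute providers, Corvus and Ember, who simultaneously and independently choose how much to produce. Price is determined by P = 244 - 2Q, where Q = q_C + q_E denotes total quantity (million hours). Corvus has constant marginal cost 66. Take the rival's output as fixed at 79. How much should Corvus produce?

With the rival's output fixed at 79, Corvus's profit is π_C = (244 - 2·79 - 2q_C)q_C - (66q_C) = (86 - 2q_C)q_C - (66q_C).
∂π_C/∂q_C = 20 - 4q_C = 0, so q_C = 5.

5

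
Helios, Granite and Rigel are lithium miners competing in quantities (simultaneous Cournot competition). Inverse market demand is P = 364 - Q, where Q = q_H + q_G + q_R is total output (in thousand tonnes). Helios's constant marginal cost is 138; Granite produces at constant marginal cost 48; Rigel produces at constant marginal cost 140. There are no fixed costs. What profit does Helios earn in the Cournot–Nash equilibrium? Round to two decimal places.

1190.25

Helios's profit: π_H = (364 - Q)q_H - (138q_H). Setting ∂π_H/∂q_H = 0: 226 - 2q_H - (q_G + q_R) = 0.
Granite's first-order condition: 316 - 2q_G - (q_H + q_R) = 0.
Rigel's first-order condition: 224 - 2q_R - (q_H + q_G) = 0.
Summing all 3 equations gives 766 − 4Q = 0, hence Q = 383/2.
Back-substituting: q_H = (226 − 383/2) = 69/2, q_G = (316 − 383/2) = 249/2, q_R = (224 − 383/2) = 65/2.
Price P = 364 - 383/2 = 345/2.
Helios's profit: (345/2 - 138)·(69/2) = 1190.2500.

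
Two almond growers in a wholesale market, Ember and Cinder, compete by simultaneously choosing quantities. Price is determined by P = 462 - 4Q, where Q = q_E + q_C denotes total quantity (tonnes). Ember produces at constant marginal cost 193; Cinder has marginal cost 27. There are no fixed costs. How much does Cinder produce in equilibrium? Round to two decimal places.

Ember's profit: π_E = (462 - 4Q)q_E - (193q_E). Setting ∂π_E/∂q_E = 0: 269 - 8q_E - 4(q_C) = 0.
Cinder's profit: π_C = (462 - 4Q)q_C - (27q_C). Setting ∂π_C/∂q_C = 0: 435 - 8q_C - 4(q_E) = 0.
So q_E = (269 - 4q_C)/8 and q_C = (435 - 4q_E)/8.
Substituting one into the other gives q_E = 103/12 and q_C = 601/12.

50.08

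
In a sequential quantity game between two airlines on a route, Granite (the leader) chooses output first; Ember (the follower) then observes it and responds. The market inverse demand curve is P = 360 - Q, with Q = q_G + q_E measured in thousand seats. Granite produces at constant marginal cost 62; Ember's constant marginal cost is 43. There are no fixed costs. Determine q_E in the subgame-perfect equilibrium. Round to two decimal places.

88.75

The follower Ember best-responds to any q_G: π_E = (360 - Q)q_E - 43q_E.
Follower FOC: 317 - q_G - 2q_E = 0, so q_E(q_G) = (317 - q_G)/2.
Granite substitutes q_E(q_G) into its own profit: π_G = q_G(360 - q_G - (317 - q_G)/2) - 62q_G = (403/2 - (1/2)q_G)q_G - 62q_G.
The leader's first-order condition 279/2 - q_G = 0 yields q_G = 279/2.
Then q_E = (317 - 279/2)/2 = 355/4.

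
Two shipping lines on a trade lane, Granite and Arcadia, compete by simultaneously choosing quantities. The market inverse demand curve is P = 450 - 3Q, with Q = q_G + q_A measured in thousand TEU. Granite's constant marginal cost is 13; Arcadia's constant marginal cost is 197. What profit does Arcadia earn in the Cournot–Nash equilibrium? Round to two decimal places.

176.33

Granite's profit: π_G = (450 - 3Q)q_G - (13q_G). Setting ∂π_G/∂q_G = 0: 437 - 6q_G - 3(q_A) = 0.
Arcadia's profit: π_A = (450 - 3Q)q_A - (197q_A). Setting ∂π_A/∂q_A = 0: 253 - 6q_A - 3(q_G) = 0.
Best responses: q_G = (437 - 3q_A)/6, q_A = (253 - 3q_G)/6.
Substituting one into the other gives q_G = 69 and q_A = 23/3.
Price P = 450 - 3·(230/3) = 220.
Arcadia's profit: (220 - 197)·(23/3) = 529/3.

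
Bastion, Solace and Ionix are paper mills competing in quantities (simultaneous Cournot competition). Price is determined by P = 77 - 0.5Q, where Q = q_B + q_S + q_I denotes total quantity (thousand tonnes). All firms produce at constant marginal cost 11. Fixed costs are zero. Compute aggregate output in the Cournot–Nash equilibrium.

99

A representative firm's profit is π_i = q_i(77 - 0.5Q) - 11q_i.
Setting ∂π_i/∂q_i = 0 with rivals' quantities fixed: 66 - q_i - (1/2)·Σ_{j≠i} q_j = 0.
With identical firms every q_j equals q_i, so Σ_{j≠i} q_j = 2q_i and 66 = 2q_i, giving q_i = 33.
Total output Q = 33 + 33 + 33 = 99.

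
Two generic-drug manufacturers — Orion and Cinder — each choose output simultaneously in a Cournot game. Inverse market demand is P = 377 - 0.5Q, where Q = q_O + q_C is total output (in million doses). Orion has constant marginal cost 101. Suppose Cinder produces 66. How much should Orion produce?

243

With the rival's output fixed at 66, Orion's profit is π_O = (377 - (1/2)·66 - (1/2)q_O)q_O - (101q_O) = (344 - (1/2)q_O)q_O - (101q_O).
∂π_O/∂q_O = 243 - q_O = 0, so q_O = 243.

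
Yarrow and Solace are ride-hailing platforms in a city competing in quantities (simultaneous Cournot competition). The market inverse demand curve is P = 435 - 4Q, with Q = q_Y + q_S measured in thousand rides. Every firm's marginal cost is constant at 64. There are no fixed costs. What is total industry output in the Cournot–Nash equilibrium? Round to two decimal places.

61.83

A representative firm's profit is π_i = q_i(435 - 4Q) - 64q_i.
Setting ∂π_i/∂q_i = 0 with rivals' quantities fixed: 371 - 8q_i - 4q_j = 0.
With identical firms every q_j equals q_i, so q_j = q_i and 371 = 12q_i, giving q_i = 371/12.
Total output Q = 371/12 + 371/12 = 371/6.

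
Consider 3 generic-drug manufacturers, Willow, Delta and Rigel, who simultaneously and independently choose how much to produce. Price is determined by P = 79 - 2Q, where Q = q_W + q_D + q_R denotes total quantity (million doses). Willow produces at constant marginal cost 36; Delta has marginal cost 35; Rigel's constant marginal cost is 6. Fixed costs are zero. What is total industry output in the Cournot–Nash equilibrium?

20

Willow's profit: π_W = (79 - 2Q)q_W - (36q_W). Setting ∂π_W/∂q_W = 0: 43 - 4q_W - 2(q_D + q_R) = 0.
Delta's first-order condition: 44 - 4q_D - 2(q_W + q_R) = 0.
Rigel's first-order condition: 73 - 4q_R - 2(q_W + q_D) = 0.
Summing all 3 equations gives 160 − 8Q = 0, hence Q = 20.
Back-substituting: q_W = (43 − 40)/2 = 3/2, q_D = (44 − 40)/2 = 2, q_R = (73 − 40)/2 = 33/2.
Total output Q = 3/2 + 2 + 33/2 = 20.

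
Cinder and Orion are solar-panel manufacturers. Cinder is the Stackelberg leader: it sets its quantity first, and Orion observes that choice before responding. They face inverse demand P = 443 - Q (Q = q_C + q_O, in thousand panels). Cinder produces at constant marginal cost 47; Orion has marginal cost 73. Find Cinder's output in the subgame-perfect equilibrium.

The follower Orion best-responds to any q_C: π_O = (443 - Q)q_O - 73q_O.
Follower FOC: 370 - q_C - 2q_O = 0, so q_O(q_C) = (370 - q_C)/2.
The leader anticipates this reaction. Substituting into P = 443 - Q gives P = 258 - (1/2)q_C, so π_C = (258 - (1/2)q_C)q_C - 47q_C.
Leader FOC: 211 - q_C = 0, so q_C = 211.
Then q_O = (370 - 211)/2 = 159/2.

211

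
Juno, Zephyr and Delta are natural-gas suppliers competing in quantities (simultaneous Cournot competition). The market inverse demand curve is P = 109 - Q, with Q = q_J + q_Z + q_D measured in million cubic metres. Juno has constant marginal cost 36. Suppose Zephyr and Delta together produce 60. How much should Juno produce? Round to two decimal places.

With rivals' combined output fixed at 60, Juno's profit is π_J = (109 - 60 - q_J)q_J - (36q_J) = (49 - q_J)q_J - (36q_J).
∂π_J/∂q_J = 13 - 2q_J = 0, so q_J = 13/2.

6.50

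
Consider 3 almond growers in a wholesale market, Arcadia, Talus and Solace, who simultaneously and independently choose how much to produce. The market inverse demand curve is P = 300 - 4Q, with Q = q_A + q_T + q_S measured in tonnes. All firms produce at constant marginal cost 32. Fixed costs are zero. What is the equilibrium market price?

A representative firm's profit is π_i = q_i(300 - 4Q) - 32q_i.
First-order condition (treating rivals' output as given): 268 - 8q_i - 4·Σ_{j≠i} q_j = 0.
By symmetry each firm produces the same amount; substituting Σ_{j≠i} q_j = 2q_i yields q_i = 268/16 = 67/4.
Total output Q = 201/4, so price P = 300 - 4·(201/4) = 99.

99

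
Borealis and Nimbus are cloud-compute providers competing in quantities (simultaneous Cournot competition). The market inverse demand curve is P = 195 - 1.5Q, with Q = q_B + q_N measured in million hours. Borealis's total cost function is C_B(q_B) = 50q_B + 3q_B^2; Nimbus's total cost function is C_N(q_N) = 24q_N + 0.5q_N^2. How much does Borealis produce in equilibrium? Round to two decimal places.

9.59

Borealis's profit: π_B = (195 - 1.5Q)q_B - (50q_B + 3q_B²). Setting ∂π_B/∂q_B = 0: 145 - 9q_B - (3/2)(q_N) = 0.
Nimbus's profit: π_N = (195 - 1.5Q)q_N - (24q_N + (1/2)q_N²). Setting ∂π_N/∂q_N = 0: 171 - 4q_N - (3/2)(q_B) = 0.
Rearranging gives the reaction functions q_B = (145 - (3/2)q_N)/9 and q_N = (171 - (3/2)q_B)/4.
Substituting one into the other gives q_B = 1294/135 and q_N = 1762/45.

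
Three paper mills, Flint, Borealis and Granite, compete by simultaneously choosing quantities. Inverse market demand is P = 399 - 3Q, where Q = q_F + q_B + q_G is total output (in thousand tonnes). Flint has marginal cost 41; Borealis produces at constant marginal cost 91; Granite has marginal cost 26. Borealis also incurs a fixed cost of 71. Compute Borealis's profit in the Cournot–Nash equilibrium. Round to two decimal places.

705.02

Flint's profit: π_F = (399 - 3Q)q_F - (41q_F). Setting ∂π_F/∂q_F = 0: 358 - 6q_F - 3(q_B + q_G) = 0.
Borealis's profit: π_B = (399 - 3Q)q_B - (91q_B). Setting ∂π_B/∂q_B = 0: 308 - 6q_B - 3(q_F + q_G) = 0.
Granite's first-order condition: 373 - 6q_G - 3(q_F + q_B) = 0.
Summing all 3 equations gives 1039 − 12Q = 0, hence Q = 1039/12.
Back-substituting: q_F = (358 − 1039/4)/3 = 131/4, q_B = (308 − 1039/4)/3 = 193/12, q_G = (373 − 1039/4)/3 = 151/4.
Price P = 399 - 3·(1039/12) = 557/4.
Borealis's profit: (557/4 - 91)·(193/12) - 71 = 705.0208.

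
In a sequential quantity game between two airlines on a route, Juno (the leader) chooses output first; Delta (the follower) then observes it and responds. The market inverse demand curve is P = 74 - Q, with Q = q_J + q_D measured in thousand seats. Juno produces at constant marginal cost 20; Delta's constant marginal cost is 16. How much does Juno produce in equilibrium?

Solve by backward induction. Given q_J, the follower Delta maximises π_D = (74 - q_J - q_D)q_D - 16q_D.
∂π_D/∂q_D = 58 - q_J - 2q_D = 0 gives the reaction function q_D = (58 - q_J)/2.
Juno substitutes q_D(q_J) into its own profit: π_J = q_J(74 - q_J - (58 - q_J)/2) - 20q_J = (45 - (1/2)q_J)q_J - 20q_J.
Leader FOC: 25 - q_J = 0, so q_J = 25.
Then q_D = (58 - 25)/2 = 33/2.

25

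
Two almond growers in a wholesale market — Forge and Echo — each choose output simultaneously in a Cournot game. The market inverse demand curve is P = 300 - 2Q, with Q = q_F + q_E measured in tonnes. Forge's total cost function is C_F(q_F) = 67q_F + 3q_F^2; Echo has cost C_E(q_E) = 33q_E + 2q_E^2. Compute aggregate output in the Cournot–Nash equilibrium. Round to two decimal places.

46.50

Forge's profit: π_F = (300 - 2Q)q_F - (67q_F + 3q_F²). Setting ∂π_F/∂q_F = 0: 233 - 10q_F - 2(q_E) = 0.
Echo's profit: π_E = (300 - 2Q)q_E - (33q_E + 2q_E²). Setting ∂π_E/∂q_E = 0: 267 - 8q_E - 2(q_F) = 0.
Best responses: q_F = (233 - 2q_E)/10, q_E = (267 - 2q_F)/8.
Solving the pair: q_F = 35/2, q_E = 29.
Total output Q = 35/2 + 29 = 93/2.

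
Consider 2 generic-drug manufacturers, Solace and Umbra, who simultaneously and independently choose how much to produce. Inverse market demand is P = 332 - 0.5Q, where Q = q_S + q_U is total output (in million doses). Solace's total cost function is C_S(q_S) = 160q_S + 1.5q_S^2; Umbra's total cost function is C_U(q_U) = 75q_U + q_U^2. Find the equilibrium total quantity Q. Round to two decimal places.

Solace's profit: π_S = (332 - 0.5Q)q_S - (160q_S + (3/2)q_S²). Setting ∂π_S/∂q_S = 0: 172 - 4q_S - (1/2)(q_U) = 0.
Umbra's first-order condition: 257 - 3q_U - (1/2)(q_S) = 0.
Rearranging gives the reaction functions q_S = (172 - (1/2)q_U)/4 and q_U = (257 - (1/2)q_S)/3.
Substituting one into the other gives q_S = 1550/47 and q_U = 80.1702.
Total output Q = 1550/47 + 80.1702 = 113.1489.

113.15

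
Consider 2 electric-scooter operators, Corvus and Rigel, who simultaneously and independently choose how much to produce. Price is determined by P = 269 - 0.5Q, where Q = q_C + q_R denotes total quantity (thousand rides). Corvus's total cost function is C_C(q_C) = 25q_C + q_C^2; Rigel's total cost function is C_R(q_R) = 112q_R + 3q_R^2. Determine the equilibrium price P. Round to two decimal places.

221.33

Corvus's profit: π_C = (269 - 0.5Q)q_C - (25q_C + q_C²). Setting ∂π_C/∂q_C = 0: 244 - 3q_C - (1/2)(q_R) = 0.
Rigel's first-order condition: 157 - 7q_R - (1/2)(q_C) = 0.
So q_C = (244 - (1/2)q_R)/3 and q_R = (157 - (1/2)q_C)/7.
Solving the pair: q_C = 78.5301, q_R = 1396/83.
Total output Q = 95.3494, so price P = 269 - (1/2)·95.3494 = 221.3253.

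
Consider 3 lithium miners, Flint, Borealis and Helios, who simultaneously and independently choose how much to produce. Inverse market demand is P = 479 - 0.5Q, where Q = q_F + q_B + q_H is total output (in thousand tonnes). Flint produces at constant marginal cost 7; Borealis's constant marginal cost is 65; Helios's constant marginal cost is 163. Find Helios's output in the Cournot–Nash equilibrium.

31

Flint's profit: π_F = (479 - 0.5Q)q_F - (7q_F). Setting ∂π_F/∂q_F = 0: 472 - q_F - (1/2)(q_B + q_H) = 0.
Borealis's profit: π_B = (479 - 0.5Q)q_B - (65q_B). Setting ∂π_B/∂q_B = 0: 414 - q_B - (1/2)(q_F + q_H) = 0.
Helios's profit: π_H = (479 - 0.5Q)q_H - (163q_H). Setting ∂π_H/∂q_H = 0: 316 - q_H - (1/2)(q_F + q_B) = 0.
Summing all 3 equations gives 1202 − 2Q = 0, hence Q = 601.
Back-substituting: q_F = (472 − 601/2)/(1/2) = 343, q_B = (414 − 601/2)/(1/2) = 227, q_H = (316 − 601/2)/(1/2) = 31.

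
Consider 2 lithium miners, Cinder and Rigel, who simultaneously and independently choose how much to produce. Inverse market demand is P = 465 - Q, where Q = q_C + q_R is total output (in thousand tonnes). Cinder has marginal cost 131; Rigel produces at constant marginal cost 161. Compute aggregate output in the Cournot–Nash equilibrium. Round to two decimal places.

212.67

Cinder's profit: π_C = (465 - Q)q_C - (131q_C). Setting ∂π_C/∂q_C = 0: 334 - 2q_C - (q_R) = 0.
Rigel's first-order condition: 304 - 2q_R - (q_C) = 0.
Best responses: q_C = (334 - q_R)/2, q_R = (304 - q_C)/2.
Substituting one into the other gives q_C = 364/3 and q_R = 274/3.
Total output Q = 364/3 + 274/3 = 638/3.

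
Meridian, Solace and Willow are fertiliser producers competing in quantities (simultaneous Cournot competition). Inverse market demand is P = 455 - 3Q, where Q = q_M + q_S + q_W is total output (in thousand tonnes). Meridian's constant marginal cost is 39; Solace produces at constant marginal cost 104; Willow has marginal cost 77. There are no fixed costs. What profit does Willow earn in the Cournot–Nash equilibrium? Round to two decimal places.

Meridian's profit: π_M = (455 - 3Q)q_M - (39q_M). Setting ∂π_M/∂q_M = 0: 416 - 6q_M - 3(q_S + q_W) = 0.
Solace's first-order condition: 351 - 6q_S - 3(q_M + q_W) = 0.
Willow's first-order condition: 378 - 6q_W - 3(q_M + q_S) = 0.
Summing all 3 equations gives 1145 − 12Q = 0, hence Q = 1145/12.
Back-substituting: q_M = (416 − 1145/4)/3 = 173/4, q_S = (351 − 1145/4)/3 = 259/12, q_W = (378 − 1145/4)/3 = 367/12.
Price P = 455 - 3·(1145/12) = 675/4.
Willow's profit: (675/4 - 77)·(367/12) = 2806.0208.

2806.02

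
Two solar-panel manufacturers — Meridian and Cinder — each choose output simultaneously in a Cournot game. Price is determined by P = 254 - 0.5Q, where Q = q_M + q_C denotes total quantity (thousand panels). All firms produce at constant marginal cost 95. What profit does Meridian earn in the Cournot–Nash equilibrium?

A representative firm's profit is π_i = q_i(254 - 0.5Q) - 95q_i.
Setting ∂π_i/∂q_i = 0 with rivals' quantities fixed: 159 - q_i - (1/2)q_j = 0.
By symmetry each firm produces the same amount; substituting q_j = q_i yields q_i = 159/(3/2) = 106.
Price P = 254 - (1/2)·212 = 148.
Meridian's profit: (148 - 95)·106 = 5618.

5618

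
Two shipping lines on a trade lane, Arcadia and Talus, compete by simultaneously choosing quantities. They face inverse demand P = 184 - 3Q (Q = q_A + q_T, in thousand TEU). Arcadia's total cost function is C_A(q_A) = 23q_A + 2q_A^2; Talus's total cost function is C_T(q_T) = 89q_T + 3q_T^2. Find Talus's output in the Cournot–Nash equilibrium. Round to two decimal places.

4.21

Arcadia's profit: π_A = (184 - 3Q)q_A - (23q_A + 2q_A²). Setting ∂π_A/∂q_A = 0: 161 - 10q_A - 3(q_T) = 0.
Talus's profit: π_T = (184 - 3Q)q_T - (89q_T + 3q_T²). Setting ∂π_T/∂q_T = 0: 95 - 12q_T - 3(q_A) = 0.
Best responses: q_A = (161 - 3q_T)/10, q_T = (95 - 3q_A)/12.
Substituting one into the other gives q_A = 549/37 and q_T = 467/111.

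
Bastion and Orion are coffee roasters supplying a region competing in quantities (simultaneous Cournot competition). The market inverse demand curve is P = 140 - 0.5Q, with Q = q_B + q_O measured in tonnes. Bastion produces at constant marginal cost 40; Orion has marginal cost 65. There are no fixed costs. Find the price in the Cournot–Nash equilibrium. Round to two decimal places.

Bastion's profit: π_B = (140 - 0.5Q)q_B - (40q_B). Setting ∂π_B/∂q_B = 0: 100 - q_B - (1/2)(q_O) = 0.
Orion's profit: π_O = (140 - 0.5Q)q_O - (65q_O). Setting ∂π_O/∂q_O = 0: 75 - q_O - (1/2)(q_B) = 0.
Best responses: q_B = (100 - (1/2)q_O), q_O = (75 - (1/2)q_B).
Substituting one into the other gives q_B = 250/3 and q_O = 100/3.
Total output Q = 350/3, so price P = 140 - (1/2)·(350/3) = 245/3.

81.67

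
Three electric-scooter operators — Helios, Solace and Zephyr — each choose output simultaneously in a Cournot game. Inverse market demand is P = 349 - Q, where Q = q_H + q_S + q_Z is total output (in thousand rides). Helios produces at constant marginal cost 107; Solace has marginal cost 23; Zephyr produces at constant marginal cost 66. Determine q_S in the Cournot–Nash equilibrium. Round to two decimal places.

Helios's profit: π_H = (349 - Q)q_H - (107q_H). Setting ∂π_H/∂q_H = 0: 242 - 2q_H - (q_S + q_Z) = 0.
Solace's first-order condition: 326 - 2q_S - (q_H + q_Z) = 0.
Zephyr's first-order condition: 283 - 2q_Z - (q_H + q_S) = 0.
Adding the 3 conditions: 851 − 2Q − 2Q = 0, i.e. Q = 851/4.
Back-substituting: q_H = (242 − 851/4) = 117/4, q_S = (326 − 851/4) = 453/4, q_Z = (283 − 851/4) = 281/4.

113.25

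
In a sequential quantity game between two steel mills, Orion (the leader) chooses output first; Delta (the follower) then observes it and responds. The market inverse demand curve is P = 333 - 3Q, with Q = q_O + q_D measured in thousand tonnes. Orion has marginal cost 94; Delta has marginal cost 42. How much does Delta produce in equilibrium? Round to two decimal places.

32.92

The follower Delta best-responds to any q_O: π_D = (333 - 3Q)q_D - 42q_D.
Setting the follower's marginal profit to zero, 291 - 3q_O - 6q_D = 0, i.e. q_D = (291 - 3q_O)/6.
Orion substitutes q_D(q_O) into its own profit: π_O = q_O(333 - 3q_O - (291 - 3q_O)/2) - 94q_O = (375/2 - (3/2)q_O)q_O - 94q_O.
Leader FOC: 187/2 - 3q_O = 0, so q_O = 187/6.
Then q_D = (291 - 3·(187/6))/6 = 395/12.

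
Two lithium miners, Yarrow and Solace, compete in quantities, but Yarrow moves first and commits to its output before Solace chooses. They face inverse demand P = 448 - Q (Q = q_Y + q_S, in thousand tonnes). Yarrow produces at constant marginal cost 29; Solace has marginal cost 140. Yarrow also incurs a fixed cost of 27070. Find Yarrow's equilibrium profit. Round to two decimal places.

Solve by backward induction. Given q_Y, the follower Solace maximises π_S = (448 - q_Y - q_S)q_S - 140q_S.
∂π_S/∂q_S = 308 - q_Y - 2q_S = 0 gives the reaction function q_S = (308 - q_Y)/2.
Yarrow substitutes q_S(q_Y) into its own profit: π_Y = q_Y(448 - q_Y - (308 - q_Y)/2) - 29q_Y = (294 - (1/2)q_Y)q_Y - 29q_Y.
Leader FOC: 265 - q_Y = 0, so q_Y = 265.
Then q_S = (308 - 265)/2 = 43/2.
Price P = 448 - 573/2 = 323/2.
Yarrow's profit: (323/2 - 29)·265 - 27070 = 8042.5000.

8042.50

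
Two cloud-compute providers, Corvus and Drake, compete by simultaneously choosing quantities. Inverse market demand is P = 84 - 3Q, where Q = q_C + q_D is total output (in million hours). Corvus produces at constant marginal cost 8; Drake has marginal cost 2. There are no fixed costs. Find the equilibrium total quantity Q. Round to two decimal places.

Corvus's profit: π_C = (84 - 3Q)q_C - (8q_C). Setting ∂π_C/∂q_C = 0: 76 - 6q_C - 3(q_D) = 0.
Drake's profit: π_D = (84 - 3Q)q_D - (2q_D). Setting ∂π_D/∂q_D = 0: 82 - 6q_D - 3(q_C) = 0.
Best responses: q_C = (76 - 3q_D)/6, q_D = (82 - 3q_C)/6.
Substituting one into the other gives q_C = 70/9 and q_D = 88/9.
Total output Q = 70/9 + 88/9 = 158/9.

17.56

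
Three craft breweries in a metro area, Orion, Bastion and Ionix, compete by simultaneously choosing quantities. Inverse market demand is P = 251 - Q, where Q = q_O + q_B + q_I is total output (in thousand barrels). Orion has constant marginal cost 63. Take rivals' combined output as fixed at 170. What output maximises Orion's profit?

With rivals' combined output fixed at 170, Orion's profit is π_O = (251 - 170 - q_O)q_O - (63q_O) = (81 - q_O)q_O - (63q_O).
∂π_O/∂q_O = 18 - 2q_O = 0, so q_O = 9.

9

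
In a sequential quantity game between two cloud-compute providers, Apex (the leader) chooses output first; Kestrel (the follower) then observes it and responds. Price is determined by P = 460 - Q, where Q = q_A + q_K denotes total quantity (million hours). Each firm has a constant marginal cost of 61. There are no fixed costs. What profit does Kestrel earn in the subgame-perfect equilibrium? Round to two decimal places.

Solve by backward induction. Given q_A, the follower Kestrel maximises π_K = (460 - q_A - q_K)q_K - 61q_K.
Setting the follower's marginal profit to zero, 399 - q_A - 2q_K = 0, i.e. q_K = (399 - q_A)/2.
The leader anticipates this reaction. Substituting into P = 460 - Q gives P = 521/2 - (1/2)q_A, so π_A = (521/2 - (1/2)q_A)q_A - 61q_A.
Leader FOC: 399/2 - q_A = 0, so q_A = 399/2.
Then q_K = (399 - 399/2)/2 = 399/4.
Price P = 460 - 1197/4 = 643/4.
Kestrel's profit: (643/4 - 61)·(399/4) = 9950.0625.

9950.06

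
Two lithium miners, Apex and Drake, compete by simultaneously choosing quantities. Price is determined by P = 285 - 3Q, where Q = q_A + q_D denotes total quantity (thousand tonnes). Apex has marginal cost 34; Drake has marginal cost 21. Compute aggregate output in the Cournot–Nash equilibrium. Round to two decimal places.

Apex's profit: π_A = (285 - 3Q)q_A - (34q_A). Setting ∂π_A/∂q_A = 0: 251 - 6q_A - 3(q_D) = 0.
Drake's first-order condition: 264 - 6q_D - 3(q_A) = 0.
So q_A = (251 - 3q_D)/6 and q_D = (264 - 3q_A)/6.
Solving the pair: q_A = 238/9, q_D = 277/9.
Total output Q = 238/9 + 277/9 = 515/9.

57.22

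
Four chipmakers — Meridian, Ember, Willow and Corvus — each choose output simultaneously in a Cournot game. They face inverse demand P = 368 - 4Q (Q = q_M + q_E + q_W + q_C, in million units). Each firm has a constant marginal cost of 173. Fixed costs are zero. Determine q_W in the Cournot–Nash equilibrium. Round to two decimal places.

9.75

A representative firm's profit is π_i = q_i(368 - 4Q) - 173q_i.
First-order condition (treating rivals' output as given): 195 - 8q_i - 4·Σ_{j≠i} q_j = 0.
With identical firms every q_j equals q_i, so Σ_{j≠i} q_j = 3q_i and 195 = 20q_i, giving q_i = 39/4.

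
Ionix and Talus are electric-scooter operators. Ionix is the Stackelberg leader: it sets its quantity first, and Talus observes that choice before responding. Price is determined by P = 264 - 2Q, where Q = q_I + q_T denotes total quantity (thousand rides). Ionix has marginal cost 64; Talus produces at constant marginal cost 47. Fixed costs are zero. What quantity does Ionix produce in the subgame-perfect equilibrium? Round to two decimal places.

The follower Talus best-responds to any q_I: π_T = (264 - 2Q)q_T - 47q_T.
Setting the follower's marginal profit to zero, 217 - 2q_I - 4q_T = 0, i.e. q_T = (217 - 2q_I)/4.
Ionix substitutes q_T(q_I) into its own profit: π_I = q_I(264 - 2q_I - (217 - 2q_I)/2) - 64q_I = (311/2 - q_I)q_I - 64q_I.
The leader's first-order condition 183/2 - 2q_I = 0 yields q_I = 183/4.
Then q_T = (217 - 2·(183/4))/4 = 251/8.

45.75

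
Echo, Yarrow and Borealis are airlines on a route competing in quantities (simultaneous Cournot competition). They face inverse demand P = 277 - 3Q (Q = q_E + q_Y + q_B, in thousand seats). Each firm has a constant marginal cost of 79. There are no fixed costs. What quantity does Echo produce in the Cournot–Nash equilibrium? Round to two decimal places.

Each firm earns π_i = (277 - 3Q)q_i - 79q_i.
Setting ∂π_i/∂q_i = 0 with rivals' quantities fixed: 198 - 6q_i - 3·Σ_{j≠i} q_j = 0.
With identical firms every q_j equals q_i, so Σ_{j≠i} q_j = 2q_i and 198 = 12q_i, giving q_i = 33/2.

16.50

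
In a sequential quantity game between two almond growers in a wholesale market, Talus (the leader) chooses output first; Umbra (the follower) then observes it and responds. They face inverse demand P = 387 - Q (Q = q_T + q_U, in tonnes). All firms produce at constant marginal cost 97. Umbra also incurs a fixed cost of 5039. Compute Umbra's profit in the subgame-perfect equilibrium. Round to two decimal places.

217.25

Solve by backward induction. Given q_T, the follower Umbra maximises π_U = (387 - q_T - q_U)q_U - 97q_U.
∂π_U/∂q_U = 290 - q_T - 2q_U = 0 gives the reaction function q_U = (290 - q_T)/2.
Talus substitutes q_U(q_T) into its own profit: π_T = q_T(387 - q_T - (290 - q_T)/2) - 97q_T = (242 - (1/2)q_T)q_T - 97q_T.
Leader FOC: 145 - q_T = 0, so q_T = 145.
Then q_U = (290 - 145)/2 = 145/2.
Price P = 387 - 435/2 = 339/2.
Umbra's profit: (339/2 - 97)·(145/2) - 5039 = 869/4.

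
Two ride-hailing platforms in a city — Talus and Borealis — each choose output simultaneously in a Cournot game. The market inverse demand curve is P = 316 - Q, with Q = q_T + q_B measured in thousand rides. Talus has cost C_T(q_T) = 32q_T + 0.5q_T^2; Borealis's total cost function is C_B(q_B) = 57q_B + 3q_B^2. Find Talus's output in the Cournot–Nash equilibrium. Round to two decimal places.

Talus's profit: π_T = (316 - Q)q_T - (32q_T + (1/2)q_T²). Setting ∂π_T/∂q_T = 0: 284 - 3q_T - (q_B) = 0.
Borealis's first-order condition: 259 - 8q_B - (q_T) = 0.
Best responses: q_T = (284 - q_B)/3, q_B = (259 - q_T)/8.
Substituting one into the other gives q_T = 87.5217 and q_B = 493/23.

87.52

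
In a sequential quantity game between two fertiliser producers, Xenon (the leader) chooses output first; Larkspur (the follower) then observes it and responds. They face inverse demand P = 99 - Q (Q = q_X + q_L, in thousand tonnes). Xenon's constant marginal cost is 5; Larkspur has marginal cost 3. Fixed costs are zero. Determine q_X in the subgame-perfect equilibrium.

Solve by backward induction. Given q_X, the follower Larkspur maximises π_L = (99 - q_X - q_L)q_L - 3q_L.
Follower FOC: 96 - q_X - 2q_L = 0, so q_L(q_X) = (96 - q_X)/2.
The leader anticipates this reaction. Substituting into P = 99 - Q gives P = 51 - (1/2)q_X, so π_X = (51 - (1/2)q_X)q_X - 5q_X.
Maximising: ∂π_X/∂q_X = 46 - q_X = 0, giving q_X = 46.
Then q_L = (96 - 46)/2 = 25.

46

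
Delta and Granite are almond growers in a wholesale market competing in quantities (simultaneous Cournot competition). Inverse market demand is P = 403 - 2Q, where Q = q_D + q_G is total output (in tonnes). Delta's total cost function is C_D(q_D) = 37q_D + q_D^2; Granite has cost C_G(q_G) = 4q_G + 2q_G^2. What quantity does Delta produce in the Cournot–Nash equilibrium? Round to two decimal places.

Delta's profit: π_D = (403 - 2Q)q_D - (37q_D + q_D²). Setting ∂π_D/∂q_D = 0: 366 - 6q_D - 2(q_G) = 0.
Granite's first-order condition: 399 - 8q_G - 2(q_D) = 0.
So q_D = (366 - 2q_G)/6 and q_G = (399 - 2q_D)/8.
Substituting one into the other gives q_D = 1065/22 and q_G = 831/22.

48.41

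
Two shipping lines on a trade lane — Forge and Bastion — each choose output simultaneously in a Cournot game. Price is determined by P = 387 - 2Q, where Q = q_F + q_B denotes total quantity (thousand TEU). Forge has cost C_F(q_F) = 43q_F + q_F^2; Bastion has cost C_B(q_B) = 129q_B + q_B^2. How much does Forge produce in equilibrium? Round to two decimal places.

48.38

Forge's profit: π_F = (387 - 2Q)q_F - (43q_F + q_F²). Setting ∂π_F/∂q_F = 0: 344 - 6q_F - 2(q_B) = 0.
Bastion's first-order condition: 258 - 6q_B - 2(q_F) = 0.
So q_F = (344 - 2q_B)/6 and q_B = (258 - 2q_F)/6.
Substituting one into the other gives q_F = 387/8 and q_B = 215/8.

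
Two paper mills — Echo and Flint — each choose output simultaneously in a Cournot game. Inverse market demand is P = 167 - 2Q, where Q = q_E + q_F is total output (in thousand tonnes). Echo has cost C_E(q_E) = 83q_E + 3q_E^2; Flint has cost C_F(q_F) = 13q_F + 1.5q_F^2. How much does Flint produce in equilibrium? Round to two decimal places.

Echo's profit: π_E = (167 - 2Q)q_E - (83q_E + 3q_E²). Setting ∂π_E/∂q_E = 0: 84 - 10q_E - 2(q_F) = 0.
Flint's first-order condition: 154 - 7q_F - 2(q_E) = 0.
Best responses: q_E = (84 - 2q_F)/10, q_F = (154 - 2q_E)/7.
Solving the pair: q_E = 140/33, q_F = 686/33.

20.79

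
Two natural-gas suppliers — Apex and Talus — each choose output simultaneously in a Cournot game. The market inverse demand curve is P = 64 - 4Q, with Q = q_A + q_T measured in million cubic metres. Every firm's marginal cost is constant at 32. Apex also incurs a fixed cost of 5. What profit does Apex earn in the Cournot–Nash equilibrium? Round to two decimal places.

23.44

Each firm earns π_i = (64 - 4Q)q_i - 32q_i.
Setting ∂π_i/∂q_i = 0 with rivals' quantities fixed: 32 - 8q_i - 4q_j = 0.
With identical firms every q_j equals q_i, so q_j = q_i and 32 = 12q_i, giving q_i = 8/3.
Price P = 64 - 4·(16/3) = 128/3.
Apex's profit: (128/3 - 32)·(8/3) - 5 = 211/9.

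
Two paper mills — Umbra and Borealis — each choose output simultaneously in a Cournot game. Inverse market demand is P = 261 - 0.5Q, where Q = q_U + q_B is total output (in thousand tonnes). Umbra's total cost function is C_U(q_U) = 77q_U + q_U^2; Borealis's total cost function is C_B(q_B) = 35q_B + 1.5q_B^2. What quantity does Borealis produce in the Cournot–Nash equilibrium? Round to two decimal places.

49.87

Umbra's profit: π_U = (261 - 0.5Q)q_U - (77q_U + q_U²). Setting ∂π_U/∂q_U = 0: 184 - 3q_U - (1/2)(q_B) = 0.
Borealis's profit: π_B = (261 - 0.5Q)q_B - (35q_B + (3/2)q_B²). Setting ∂π_B/∂q_B = 0: 226 - 4q_B - (1/2)(q_U) = 0.
So q_U = (184 - (1/2)q_B)/3 and q_B = (226 - (1/2)q_U)/4.
Solving the pair: q_U = 53.0213, q_B = 49.8723.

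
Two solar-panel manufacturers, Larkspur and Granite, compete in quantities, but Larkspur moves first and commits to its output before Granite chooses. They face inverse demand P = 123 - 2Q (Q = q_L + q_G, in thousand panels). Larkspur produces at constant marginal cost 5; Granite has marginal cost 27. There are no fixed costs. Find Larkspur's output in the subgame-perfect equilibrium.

The follower Granite best-responds to any q_L: π_G = (123 - 2Q)q_G - 27q_G.
Setting the follower's marginal profit to zero, 96 - 2q_L - 4q_G = 0, i.e. q_G = (96 - 2q_L)/4.
Larkspur substitutes q_G(q_L) into its own profit: π_L = q_L(123 - 2q_L - (96 - 2q_L)/2) - 5q_L = (75 - q_L)q_L - 5q_L.
Maximising: ∂π_L/∂q_L = 70 - 2q_L = 0, giving q_L = 35.
Then q_G = (96 - 2·35)/4 = 13/2.

35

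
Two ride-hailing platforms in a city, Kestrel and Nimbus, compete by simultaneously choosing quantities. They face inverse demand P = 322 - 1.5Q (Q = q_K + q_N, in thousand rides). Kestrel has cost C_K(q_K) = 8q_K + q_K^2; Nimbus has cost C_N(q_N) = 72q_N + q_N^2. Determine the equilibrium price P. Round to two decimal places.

191.85

Kestrel's profit: π_K = (322 - 1.5Q)q_K - (8q_K + q_K²). Setting ∂π_K/∂q_K = 0: 314 - 5q_K - (3/2)(q_N) = 0.
Nimbus's profit: π_N = (322 - 1.5Q)q_N - (72q_N + q_N²). Setting ∂π_N/∂q_N = 0: 250 - 5q_N - (3/2)(q_K) = 0.
Best responses: q_K = (314 - (3/2)q_N)/5, q_N = (250 - (3/2)q_K)/5.
Substituting one into the other gives q_K = 52.5275 and q_N = 34.2418.
Total output Q = 1128/13, so price P = 322 - (3/2)·(1128/13) = 191.8462.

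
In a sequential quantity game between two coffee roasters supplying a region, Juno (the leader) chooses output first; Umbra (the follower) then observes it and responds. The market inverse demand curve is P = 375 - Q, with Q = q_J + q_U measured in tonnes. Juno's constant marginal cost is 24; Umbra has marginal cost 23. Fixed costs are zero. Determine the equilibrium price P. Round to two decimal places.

Solve by backward induction. Given q_J, the follower Umbra maximises π_U = (375 - q_J - q_U)q_U - 23q_U.
∂π_U/∂q_U = 352 - q_J - 2q_U = 0 gives the reaction function q_U = (352 - q_J)/2.
The leader anticipates this reaction. Substituting into P = 375 - Q gives P = 199 - (1/2)q_J, so π_J = (199 - (1/2)q_J)q_J - 24q_J.
The leader's first-order condition 175 - q_J = 0 yields q_J = 175.
Then q_U = (352 - 175)/2 = 177/2.
Total output Q = 527/2, so price P = 375 - 527/2 = 223/2.

111.50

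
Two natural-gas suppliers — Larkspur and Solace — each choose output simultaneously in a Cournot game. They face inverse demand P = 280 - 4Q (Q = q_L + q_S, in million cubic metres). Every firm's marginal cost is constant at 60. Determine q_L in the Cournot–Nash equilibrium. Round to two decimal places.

A representative firm's profit is π_i = q_i(280 - 4Q) - 60q_i.
First-order condition (treating rivals' output as given): 220 - 8q_i - 4q_j = 0.
With identical firms every q_j equals q_i, so q_j = q_i and 220 = 12q_i, giving q_i = 55/3.

18.33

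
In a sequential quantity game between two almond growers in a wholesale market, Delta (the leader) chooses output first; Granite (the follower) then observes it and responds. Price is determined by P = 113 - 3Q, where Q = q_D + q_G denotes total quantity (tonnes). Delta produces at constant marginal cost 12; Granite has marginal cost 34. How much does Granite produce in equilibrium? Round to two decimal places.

2.92

The follower Granite best-responds to any q_D: π_G = (113 - 3Q)q_G - 34q_G.
Follower FOC: 79 - 3q_D - 6q_G = 0, so q_G(q_D) = (79 - 3q_D)/6.
Delta substitutes q_G(q_D) into its own profit: π_D = q_D(113 - 3q_D - (79 - 3q_D)/2) - 12q_D = (147/2 - (3/2)q_D)q_D - 12q_D.
Leader FOC: 123/2 - 3q_D = 0, so q_D = 41/2.
Then q_G = (79 - 3·(41/2))/6 = 35/12.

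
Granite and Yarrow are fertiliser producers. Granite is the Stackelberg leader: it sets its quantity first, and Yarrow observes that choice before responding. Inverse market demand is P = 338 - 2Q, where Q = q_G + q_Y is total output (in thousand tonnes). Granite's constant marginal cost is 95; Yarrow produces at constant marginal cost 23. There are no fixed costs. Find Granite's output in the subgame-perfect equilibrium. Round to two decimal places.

42.75

Solve by backward induction. Given q_G, the follower Yarrow maximises π_Y = (338 - 2q_G - 2q_Y)q_Y - 23q_Y.
Follower FOC: 315 - 2q_G - 4q_Y = 0, so q_Y(q_G) = (315 - 2q_G)/4.
The leader anticipates this reaction. Substituting into P = 338 - 2Q gives P = 361/2 - q_G, so π_G = (361/2 - q_G)q_G - 95q_G.
Leader FOC: 171/2 - 2q_G = 0, so q_G = 171/4.
Then q_Y = (315 - 2·(171/4))/4 = 459/8.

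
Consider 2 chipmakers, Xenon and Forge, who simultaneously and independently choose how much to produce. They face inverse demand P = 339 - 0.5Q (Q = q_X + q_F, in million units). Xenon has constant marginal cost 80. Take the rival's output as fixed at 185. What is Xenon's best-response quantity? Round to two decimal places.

166.50

With the rival's output fixed at 185, Xenon's profit is π_X = (339 - (1/2)·185 - (1/2)q_X)q_X - (80q_X) = (493/2 - (1/2)q_X)q_X - (80q_X).
∂π_X/∂q_X = 333/2 - q_X = 0, so q_X = 333/2.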